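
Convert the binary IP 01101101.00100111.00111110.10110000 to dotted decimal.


01101101 = 109
00100111 = 39
00111110 = 62
10110000 = 176
IP: 109.39.62.176


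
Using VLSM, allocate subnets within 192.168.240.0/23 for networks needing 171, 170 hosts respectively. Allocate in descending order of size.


171 hosts -> /24 (254 usable): 192.168.240.0/24
170 hosts -> /24 (254 usable): 192.168.241.0/24
Allocation: 192.168.240.0/24 (171 hosts, 254 usable); 192.168.241.0/24 (170 hosts, 254 usable)


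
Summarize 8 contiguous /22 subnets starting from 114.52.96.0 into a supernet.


Original prefix: /22
Number of subnets: 8 = 2^3
New prefix = 22 - 3 = 19
Supernet: 114.52.96.0/19


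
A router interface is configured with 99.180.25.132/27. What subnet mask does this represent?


/27 means 27 network bits, 5 host bits
Binary: 11111111111111111111111111100000
Mask: 255.255.255.224


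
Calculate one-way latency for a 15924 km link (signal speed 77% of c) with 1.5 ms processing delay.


Speed = 0.77 * 3e5 km/s = 231000 km/s
Propagation delay = 15924 / 231000 = 0.0689 s = 68.9351 ms
Processing delay = 1.5 ms
Total one-way latency = 70.4351 ms


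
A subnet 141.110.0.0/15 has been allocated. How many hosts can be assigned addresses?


Host bits = 32 - 15 = 17
Total addresses = 2^17 = 131072
Usable = total - 2 (network and broadcast)
Usable hosts: 131070


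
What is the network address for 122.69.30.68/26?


IP:   01111010.01000101.00011110.01000100
Mask: 11111111.11111111.11111111.11000000
AND operation:
Net:  01111010.01000101.00011110.01000000
Network: 122.69.30.64/26


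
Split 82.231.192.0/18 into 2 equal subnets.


New prefix = 18 + 1 = 19
Each subnet has 8192 addresses
  82.231.192.0/19
  82.231.224.0/19
Subnets: 82.231.192.0/19, 82.231.224.0/19


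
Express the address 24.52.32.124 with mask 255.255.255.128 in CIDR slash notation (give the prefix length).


Binary: 11111111.11111111.11111111.10000000
Count leading 1s
Prefix: /25


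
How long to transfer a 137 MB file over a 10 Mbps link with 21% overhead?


Effective throughput = 10 * (1 - 21/100) = 7.9 Mbps
File size in Mb = 137 * 8 = 1096 Mb
Time = 1096 / 7.9
Time = 138.7342 seconds


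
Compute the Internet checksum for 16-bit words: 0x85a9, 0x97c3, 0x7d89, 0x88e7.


Sum all words (with carry folding):
+ 0x85a9 = 0x85a9
+ 0x97c3 = 0x1d6d
+ 0x7d89 = 0x9af6
+ 0x88e7 = 0x23de
One's complement: ~0x23de
Checksum = 0xdc21


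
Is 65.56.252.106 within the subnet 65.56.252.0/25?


Subnet network: 65.56.252.0
Test IP AND mask: 65.56.252.0
Yes, 65.56.252.106 is in 65.56.252.0/25


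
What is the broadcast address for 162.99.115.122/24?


Network: 162.99.115.0/24
Host bits = 8
Set all host bits to 1:
Broadcast: 162.99.115.255


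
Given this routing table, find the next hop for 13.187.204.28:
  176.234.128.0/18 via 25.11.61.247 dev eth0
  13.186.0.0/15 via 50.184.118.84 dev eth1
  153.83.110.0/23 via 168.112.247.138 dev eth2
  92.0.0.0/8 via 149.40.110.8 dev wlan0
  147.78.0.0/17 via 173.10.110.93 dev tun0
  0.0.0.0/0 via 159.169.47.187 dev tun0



Longest prefix match for 13.187.204.28:
  /18 176.234.128.0: no
  /15 13.186.0.0: MATCH
  /23 153.83.110.0: no
  /8 92.0.0.0: no
  /17 147.78.0.0: no
  /0 0.0.0.0: MATCH
Selected: next-hop 50.184.118.84 via eth1 (matched /15)


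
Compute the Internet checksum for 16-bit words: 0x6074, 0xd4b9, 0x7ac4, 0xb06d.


Sum all words (with carry folding):
+ 0x6074 = 0x6074
+ 0xd4b9 = 0x352e
+ 0x7ac4 = 0xaff2
+ 0xb06d = 0x6060
One's complement: ~0x6060
Checksum = 0x9f9f


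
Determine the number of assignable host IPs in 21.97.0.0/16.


Host bits = 32 - 16 = 16
Total addresses = 2^16 = 65536
Usable = total - 2 (network and broadcast)
Usable hosts: 65534


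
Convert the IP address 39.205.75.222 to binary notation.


39 = 00100111
205 = 11001101
75 = 01001011
222 = 11011110
Binary: 00100111.11001101.01001011.11011110


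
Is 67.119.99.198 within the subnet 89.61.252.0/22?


Subnet network: 89.61.252.0
Test IP AND mask: 67.119.96.0
No, 67.119.99.198 is not in 89.61.252.0/22


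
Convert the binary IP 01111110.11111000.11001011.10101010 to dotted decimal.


01111110 = 126
11111000 = 248
11001011 = 203
10101010 = 170
IP: 126.248.203.170


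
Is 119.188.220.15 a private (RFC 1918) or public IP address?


RFC 1918 private ranges:
  10.0.0.0/8 (10.0.0.0 - 10.255.255.255)
  172.16.0.0/12 (172.16.0.0 - 172.31.255.255)
  192.168.0.0/16 (192.168.0.0 - 192.168.255.255)
Public (not in any RFC 1918 range)


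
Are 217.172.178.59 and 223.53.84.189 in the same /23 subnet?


Mask: 255.255.254.0
217.172.178.59 AND mask = 217.172.178.0
223.53.84.189 AND mask = 223.53.84.0
No, different subnets (217.172.178.0 vs 223.53.84.0)


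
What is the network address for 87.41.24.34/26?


IP:   01010111.00101001.00011000.00100010
Mask: 11111111.11111111.11111111.11000000
AND operation:
Net:  01010111.00101001.00011000.00000000
Network: 87.41.24.0/26


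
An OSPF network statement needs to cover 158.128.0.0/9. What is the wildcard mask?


Subnet mask: 255.128.0.0
Wildcard = 255.255.255.255 - subnet mask
255 - 255 = 0
255 - 128 = 127
255 - 0 = 255
255 - 0 = 255
Wildcard: 0.127.255.255


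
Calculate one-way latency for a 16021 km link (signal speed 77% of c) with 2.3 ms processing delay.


Speed = 0.77 * 3e5 km/s = 231000 km/s
Propagation delay = 16021 / 231000 = 0.0694 s = 69.355 ms
Processing delay = 2.3 ms
Total one-way latency = 71.655 ms


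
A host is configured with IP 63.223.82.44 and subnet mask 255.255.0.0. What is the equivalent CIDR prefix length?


Binary: 11111111.11111111.00000000.00000000
Count leading 1s
Prefix: /16


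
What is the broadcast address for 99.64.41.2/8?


Network: 99.0.0.0/8
Host bits = 24
Set all host bits to 1:
Broadcast: 99.255.255.255


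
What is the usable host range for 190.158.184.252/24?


Network: 190.158.184.0
Broadcast: 190.158.184.255
First usable = network + 1
Last usable = broadcast - 1
Range: 190.158.184.1 to 190.158.184.254


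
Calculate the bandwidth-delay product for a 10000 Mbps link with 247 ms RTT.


BDP = bandwidth * RTT
= 10000 Mbps * 247 ms
= 10000 * 1e6 * 247 / 1000 bits
= 2470000000 bits
= 308750000 bytes
= 301513.6719 KB
BDP = 2470000000 bits (308750000 bytes)


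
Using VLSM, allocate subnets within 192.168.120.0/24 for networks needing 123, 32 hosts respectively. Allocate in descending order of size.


123 hosts -> /25 (126 usable): 192.168.120.0/25
32 hosts -> /26 (62 usable): 192.168.120.128/26
Allocation: 192.168.120.0/25 (123 hosts, 126 usable); 192.168.120.128/26 (32 hosts, 62 usable)


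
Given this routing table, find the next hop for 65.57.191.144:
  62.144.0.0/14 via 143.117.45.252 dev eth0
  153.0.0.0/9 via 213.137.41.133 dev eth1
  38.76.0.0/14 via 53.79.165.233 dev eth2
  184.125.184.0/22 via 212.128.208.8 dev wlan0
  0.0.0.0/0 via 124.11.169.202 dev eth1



Longest prefix match for 65.57.191.144:
  /14 62.144.0.0: no
  /9 153.0.0.0: no
  /14 38.76.0.0: no
  /22 184.125.184.0: no
  /0 0.0.0.0: MATCH
Selected: next-hop 124.11.169.202 via eth1 (matched /0)


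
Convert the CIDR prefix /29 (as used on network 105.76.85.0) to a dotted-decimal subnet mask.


/29 means 29 network bits, 3 host bits
Binary: 11111111111111111111111111111000
Mask: 255.255.255.248


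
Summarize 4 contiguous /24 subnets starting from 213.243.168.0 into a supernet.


Original prefix: /24
Number of subnets: 4 = 2^2
New prefix = 24 - 2 = 22
Supernet: 213.243.168.0/22


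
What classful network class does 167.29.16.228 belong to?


First octet: 167
Binary: 10100111
10xxxxxx -> Class B (128-191)
Class B, default mask 255.255.0.0 (/16)


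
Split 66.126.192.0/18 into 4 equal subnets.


New prefix = 18 + 2 = 20
Each subnet has 4096 addresses
  66.126.192.0/20
  66.126.208.0/20
  66.126.224.0/20
  66.126.240.0/20
Subnets: 66.126.192.0/20, 66.126.208.0/20, 66.126.224.0/20, 66.126.240.0/20


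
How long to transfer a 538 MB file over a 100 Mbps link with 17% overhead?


Effective throughput = 100 * (1 - 17/100) = 83 Mbps
File size in Mb = 538 * 8 = 4304 Mb
Time = 4304 / 83
Time = 51.8554 seconds


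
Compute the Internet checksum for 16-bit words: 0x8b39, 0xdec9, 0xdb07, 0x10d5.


Sum all words (with carry folding):
+ 0x8b39 = 0x8b39
+ 0xdec9 = 0x6a03
+ 0xdb07 = 0x450b
+ 0x10d5 = 0x55e0
One's complement: ~0x55e0
Checksum = 0xaa1f


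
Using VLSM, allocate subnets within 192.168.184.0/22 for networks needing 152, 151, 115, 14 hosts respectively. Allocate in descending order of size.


152 hosts -> /24 (254 usable): 192.168.184.0/24
151 hosts -> /24 (254 usable): 192.168.185.0/24
115 hosts -> /25 (126 usable): 192.168.186.0/25
14 hosts -> /28 (14 usable): 192.168.186.128/28
Allocation: 192.168.184.0/24 (152 hosts, 254 usable); 192.168.185.0/24 (151 hosts, 254 usable); 192.168.186.0/25 (115 hosts, 126 usable); 192.168.186.128/28 (14 hosts, 14 usable)


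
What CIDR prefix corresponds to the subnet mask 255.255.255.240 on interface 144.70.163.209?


Binary: 11111111.11111111.11111111.11110000
Count leading 1s
Prefix: /28


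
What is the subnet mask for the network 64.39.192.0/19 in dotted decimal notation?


/19 means 19 network bits, 13 host bits
Binary: 11111111111111111110000000000000
Mask: 255.255.224.0


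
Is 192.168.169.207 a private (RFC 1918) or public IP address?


RFC 1918 private ranges:
  10.0.0.0/8 (10.0.0.0 - 10.255.255.255)
  172.16.0.0/12 (172.16.0.0 - 172.31.255.255)
  192.168.0.0/16 (192.168.0.0 - 192.168.255.255)
Private (in 192.168.0.0/16)


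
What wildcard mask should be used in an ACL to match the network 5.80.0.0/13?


Subnet mask: 255.248.0.0
Wildcard = 255.255.255.255 - subnet mask
255 - 255 = 0
255 - 248 = 7
255 - 0 = 255
255 - 0 = 255
Wildcard: 0.7.255.255


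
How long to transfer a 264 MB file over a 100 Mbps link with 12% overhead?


Effective throughput = 100 * (1 - 12/100) = 88 Mbps
File size in Mb = 264 * 8 = 2112 Mb
Time = 2112 / 88
Time = 24 seconds


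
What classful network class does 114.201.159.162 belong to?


First octet: 114
Binary: 01110010
0xxxxxxx -> Class A (1-126)
Class A, default mask 255.0.0.0 (/8)


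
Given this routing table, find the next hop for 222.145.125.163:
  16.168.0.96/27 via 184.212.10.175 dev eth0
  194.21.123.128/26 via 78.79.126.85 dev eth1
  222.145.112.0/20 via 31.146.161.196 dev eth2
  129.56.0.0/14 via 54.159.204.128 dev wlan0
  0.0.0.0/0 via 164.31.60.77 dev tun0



Longest prefix match for 222.145.125.163:
  /27 16.168.0.96: no
  /26 194.21.123.128: no
  /20 222.145.112.0: MATCH
  /14 129.56.0.0: no
  /0 0.0.0.0: MATCH
Selected: next-hop 31.146.161.196 via eth2 (matched /20)


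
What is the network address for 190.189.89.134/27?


IP:   10111110.10111101.01011001.10000110
Mask: 11111111.11111111.11111111.11100000
AND operation:
Net:  10111110.10111101.01011001.10000000
Network: 190.189.89.128/27


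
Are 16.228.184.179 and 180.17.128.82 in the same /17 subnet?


Mask: 255.255.128.0
16.228.184.179 AND mask = 16.228.128.0
180.17.128.82 AND mask = 180.17.128.0
No, different subnets (16.228.128.0 vs 180.17.128.0)


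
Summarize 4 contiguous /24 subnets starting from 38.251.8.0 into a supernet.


Original prefix: /24
Number of subnets: 4 = 2^2
New prefix = 24 - 2 = 22
Supernet: 38.251.8.0/22


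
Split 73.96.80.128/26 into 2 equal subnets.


New prefix = 26 + 1 = 27
Each subnet has 32 addresses
  73.96.80.128/27
  73.96.80.160/27
Subnets: 73.96.80.128/27, 73.96.80.160/27


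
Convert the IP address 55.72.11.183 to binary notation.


55 = 00110111
72 = 01001000
11 = 00001011
183 = 10110111
Binary: 00110111.01001000.00001011.10110111


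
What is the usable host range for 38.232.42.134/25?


Network: 38.232.42.128
Broadcast: 38.232.42.255
First usable = network + 1
Last usable = broadcast - 1
Range: 38.232.42.129 to 38.232.42.254


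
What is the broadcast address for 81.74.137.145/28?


Network: 81.74.137.144/28
Host bits = 4
Set all host bits to 1:
Broadcast: 81.74.137.159


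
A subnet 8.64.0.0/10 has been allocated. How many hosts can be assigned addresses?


Host bits = 32 - 10 = 22
Total addresses = 2^22 = 4194304
Usable = total - 2 (network and broadcast)
Usable hosts: 4194302


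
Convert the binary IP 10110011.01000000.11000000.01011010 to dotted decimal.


10110011 = 179
01000000 = 64
11000000 = 192
01011010 = 90
IP: 179.64.192.90


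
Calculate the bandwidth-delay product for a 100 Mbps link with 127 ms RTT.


BDP = bandwidth * RTT
= 100 Mbps * 127 ms
= 100 * 1e6 * 127 / 1000 bits
= 12700000 bits
= 1587500 bytes
= 1550.293 KB
BDP = 12700000 bits (1587500 bytes)


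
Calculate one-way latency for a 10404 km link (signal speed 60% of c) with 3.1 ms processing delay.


Speed = 0.6 * 3e5 km/s = 180000 km/s
Propagation delay = 10404 / 180000 = 0.0578 s = 57.8 ms
Processing delay = 3.1 ms
Total one-way latency = 60.9 ms


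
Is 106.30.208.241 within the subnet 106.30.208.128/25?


Subnet network: 106.30.208.128
Test IP AND mask: 106.30.208.128
Yes, 106.30.208.241 is in 106.30.208.128/25


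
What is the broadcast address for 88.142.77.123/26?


Network: 88.142.77.64/26
Host bits = 6
Set all host bits to 1:
Broadcast: 88.142.77.127


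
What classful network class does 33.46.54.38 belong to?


First octet: 33
Binary: 00100001
0xxxxxxx -> Class A (1-126)
Class A, default mask 255.0.0.0 (/8)


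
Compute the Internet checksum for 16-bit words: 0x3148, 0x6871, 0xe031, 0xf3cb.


Sum all words (with carry folding):
+ 0x3148 = 0x3148
+ 0x6871 = 0x99b9
+ 0xe031 = 0x79eb
+ 0xf3cb = 0x6db7
One's complement: ~0x6db7
Checksum = 0x9248


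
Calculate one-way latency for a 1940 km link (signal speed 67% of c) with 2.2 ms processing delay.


Speed = 0.67 * 3e5 km/s = 201000 km/s
Propagation delay = 1940 / 201000 = 0.0097 s = 9.6517 ms
Processing delay = 2.2 ms
Total one-way latency = 11.8517 ms


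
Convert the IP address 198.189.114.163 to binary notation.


198 = 11000110
189 = 10111101
114 = 01110010
163 = 10100011
Binary: 11000110.10111101.01110010.10100011


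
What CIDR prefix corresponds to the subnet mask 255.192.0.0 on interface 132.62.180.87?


Binary: 11111111.11000000.00000000.00000000
Count leading 1s
Prefix: /10


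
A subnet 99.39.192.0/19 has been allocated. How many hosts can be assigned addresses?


Host bits = 32 - 19 = 13
Total addresses = 2^13 = 8192
Usable = total - 2 (network and broadcast)
Usable hosts: 8190


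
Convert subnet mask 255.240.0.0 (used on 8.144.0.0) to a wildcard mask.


Subnet mask: 255.240.0.0
Wildcard = 255.255.255.255 - subnet mask
255 - 255 = 0
255 - 240 = 15
255 - 0 = 255
255 - 0 = 255
Wildcard: 0.15.255.255


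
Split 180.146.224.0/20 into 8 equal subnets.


New prefix = 20 + 3 = 23
Each subnet has 512 addresses
  180.146.224.0/23
  180.146.226.0/23
  180.146.228.0/23
  180.146.230.0/23
  180.146.232.0/23
  180.146.234.0/23
  180.146.236.0/23
  180.146.238.0/23
Subnets: 180.146.224.0/23, 180.146.226.0/23, 180.146.228.0/23, 180.146.230.0/23, 180.146.232.0/23, 180.146.234.0/23, 180.146.236.0/23, 180.146.238.0/23


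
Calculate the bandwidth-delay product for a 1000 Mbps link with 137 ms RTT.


BDP = bandwidth * RTT
= 1000 Mbps * 137 ms
= 1000 * 1e6 * 137 / 1000 bits
= 137000000 bits
= 17125000 bytes
= 16723.6328 KB
BDP = 137000000 bits (17125000 bytes)


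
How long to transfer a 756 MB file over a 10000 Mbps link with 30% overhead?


Effective throughput = 10000 * (1 - 30/100) = 7000 Mbps
File size in Mb = 756 * 8 = 6048 Mb
Time = 6048 / 7000
Time = 0.864 seconds


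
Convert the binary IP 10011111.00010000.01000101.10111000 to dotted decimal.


10011111 = 159
00010000 = 16
01000101 = 69
10111000 = 184
IP: 159.16.69.184


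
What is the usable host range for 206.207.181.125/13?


Network: 206.200.0.0
Broadcast: 206.207.255.255
First usable = network + 1
Last usable = broadcast - 1
Range: 206.200.0.1 to 206.207.255.254


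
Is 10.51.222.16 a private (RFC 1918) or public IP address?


RFC 1918 private ranges:
  10.0.0.0/8 (10.0.0.0 - 10.255.255.255)
  172.16.0.0/12 (172.16.0.0 - 172.31.255.255)
  192.168.0.0/16 (192.168.0.0 - 192.168.255.255)
Private (in 10.0.0.0/8)


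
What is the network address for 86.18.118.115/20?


IP:   01010110.00010010.01110110.01110011
Mask: 11111111.11111111.11110000.00000000
AND operation:
Net:  01010110.00010010.01110000.00000000
Network: 86.18.112.0/20


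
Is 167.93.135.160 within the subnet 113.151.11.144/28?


Subnet network: 113.151.11.144
Test IP AND mask: 167.93.135.160
No, 167.93.135.160 is not in 113.151.11.144/28


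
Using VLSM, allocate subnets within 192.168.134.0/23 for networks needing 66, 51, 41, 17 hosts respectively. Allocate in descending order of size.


66 hosts -> /25 (126 usable): 192.168.134.0/25
51 hosts -> /26 (62 usable): 192.168.134.128/26
41 hosts -> /26 (62 usable): 192.168.134.192/26
17 hosts -> /27 (30 usable): 192.168.135.0/27
Allocation: 192.168.134.0/25 (66 hosts, 126 usable); 192.168.134.128/26 (51 hosts, 62 usable); 192.168.134.192/26 (41 hosts, 62 usable); 192.168.135.0/27 (17 hosts, 30 usable)


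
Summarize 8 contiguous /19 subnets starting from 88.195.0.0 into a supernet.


Original prefix: /19
Number of subnets: 8 = 2^3
New prefix = 19 - 3 = 16
Supernet: 88.195.0.0/16


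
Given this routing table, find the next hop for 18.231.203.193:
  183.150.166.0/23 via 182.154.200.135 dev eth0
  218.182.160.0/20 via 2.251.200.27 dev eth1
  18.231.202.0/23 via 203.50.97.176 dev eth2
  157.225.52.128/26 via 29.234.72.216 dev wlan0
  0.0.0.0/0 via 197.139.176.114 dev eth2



Longest prefix match for 18.231.203.193:
  /23 183.150.166.0: no
  /20 218.182.160.0: no
  /23 18.231.202.0: MATCH
  /26 157.225.52.128: no
  /0 0.0.0.0: MATCH
Selected: next-hop 203.50.97.176 via eth2 (matched /23)


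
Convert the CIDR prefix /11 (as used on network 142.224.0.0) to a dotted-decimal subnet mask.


/11 means 11 network bits, 21 host bits
Binary: 11111111111000000000000000000000
Mask: 255.224.0.0


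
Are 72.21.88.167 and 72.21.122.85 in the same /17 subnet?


Mask: 255.255.128.0
72.21.88.167 AND mask = 72.21.0.0
72.21.122.85 AND mask = 72.21.0.0
Yes, same subnet (72.21.0.0)


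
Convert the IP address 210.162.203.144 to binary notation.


210 = 11010010
162 = 10100010
203 = 11001011
144 = 10010000
Binary: 11010010.10100010.11001011.10010000


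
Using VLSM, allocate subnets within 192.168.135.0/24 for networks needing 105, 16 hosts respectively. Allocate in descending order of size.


105 hosts -> /25 (126 usable): 192.168.135.0/25
16 hosts -> /27 (30 usable): 192.168.135.128/27
Allocation: 192.168.135.0/25 (105 hosts, 126 usable); 192.168.135.128/27 (16 hosts, 30 usable)


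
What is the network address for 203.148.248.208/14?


IP:   11001011.10010100.11111000.11010000
Mask: 11111111.11111100.00000000.00000000
AND operation:
Net:  11001011.10010100.00000000.00000000
Network: 203.148.0.0/14


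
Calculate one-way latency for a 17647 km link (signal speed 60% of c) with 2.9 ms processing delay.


Speed = 0.6 * 3e5 km/s = 180000 km/s
Propagation delay = 17647 / 180000 = 0.098 s = 98.0389 ms
Processing delay = 2.9 ms
Total one-way latency = 100.9389 ms


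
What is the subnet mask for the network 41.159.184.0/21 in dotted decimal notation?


/21 means 21 network bits, 11 host bits
Binary: 11111111111111111111100000000000
Mask: 255.255.248.0


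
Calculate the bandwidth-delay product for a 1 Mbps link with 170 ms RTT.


BDP = bandwidth * RTT
= 1 Mbps * 170 ms
= 1 * 1e6 * 170 / 1000 bits
= 170000 bits
= 21250 bytes
= 20.752 KB
BDP = 170000 bits (21250 bytes)


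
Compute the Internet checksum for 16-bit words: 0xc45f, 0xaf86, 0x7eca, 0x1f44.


Sum all words (with carry folding):
+ 0xc45f = 0xc45f
+ 0xaf86 = 0x73e6
+ 0x7eca = 0xf2b0
+ 0x1f44 = 0x11f5
One's complement: ~0x11f5
Checksum = 0xee0a


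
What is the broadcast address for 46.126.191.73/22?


Network: 46.126.188.0/22
Host bits = 10
Set all host bits to 1:
Broadcast: 46.126.191.255


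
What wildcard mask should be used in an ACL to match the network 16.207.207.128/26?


Subnet mask: 255.255.255.192
Wildcard = 255.255.255.255 - subnet mask
255 - 255 = 0
255 - 255 = 0
255 - 255 = 0
255 - 192 = 63
Wildcard: 0.0.0.63


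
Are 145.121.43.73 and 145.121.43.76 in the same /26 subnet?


Mask: 255.255.255.192
145.121.43.73 AND mask = 145.121.43.64
145.121.43.76 AND mask = 145.121.43.64
Yes, same subnet (145.121.43.64)


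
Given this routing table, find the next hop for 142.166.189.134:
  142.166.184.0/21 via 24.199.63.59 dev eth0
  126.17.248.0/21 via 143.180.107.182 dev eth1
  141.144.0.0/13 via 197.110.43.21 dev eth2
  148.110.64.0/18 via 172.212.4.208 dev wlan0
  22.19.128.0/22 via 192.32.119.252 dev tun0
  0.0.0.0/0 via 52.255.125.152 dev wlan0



Longest prefix match for 142.166.189.134:
  /21 142.166.184.0: MATCH
  /21 126.17.248.0: no
  /13 141.144.0.0: no
  /18 148.110.64.0: no
  /22 22.19.128.0: no
  /0 0.0.0.0: MATCH
Selected: next-hop 24.199.63.59 via eth0 (matched /21)


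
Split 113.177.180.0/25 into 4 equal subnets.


New prefix = 25 + 2 = 27
Each subnet has 32 addresses
  113.177.180.0/27
  113.177.180.32/27
  113.177.180.64/27
  113.177.180.96/27
Subnets: 113.177.180.0/27, 113.177.180.32/27, 113.177.180.64/27, 113.177.180.96/27


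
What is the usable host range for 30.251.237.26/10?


Network: 30.192.0.0
Broadcast: 30.255.255.255
First usable = network + 1
Last usable = broadcast - 1
Range: 30.192.0.1 to 30.255.255.254


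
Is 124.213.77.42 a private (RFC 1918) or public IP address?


RFC 1918 private ranges:
  10.0.0.0/8 (10.0.0.0 - 10.255.255.255)
  172.16.0.0/12 (172.16.0.0 - 172.31.255.255)
  192.168.0.0/16 (192.168.0.0 - 192.168.255.255)
Public (not in any RFC 1918 range)


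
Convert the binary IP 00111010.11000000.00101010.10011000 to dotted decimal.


00111010 = 58
11000000 = 192
00101010 = 42
10011000 = 152
IP: 58.192.42.152


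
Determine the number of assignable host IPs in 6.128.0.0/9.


Host bits = 32 - 9 = 23
Total addresses = 2^23 = 8388608
Usable = total - 2 (network and broadcast)
Usable hosts: 8388606


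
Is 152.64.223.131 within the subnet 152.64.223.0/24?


Subnet network: 152.64.223.0
Test IP AND mask: 152.64.223.0
Yes, 152.64.223.131 is in 152.64.223.0/24


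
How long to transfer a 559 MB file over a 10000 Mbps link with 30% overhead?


Effective throughput = 10000 * (1 - 30/100) = 7000 Mbps
File size in Mb = 559 * 8 = 4472 Mb
Time = 4472 / 7000
Time = 0.6389 seconds


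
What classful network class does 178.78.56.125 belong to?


First octet: 178
Binary: 10110010
10xxxxxx -> Class B (128-191)
Class B, default mask 255.255.0.0 (/16)


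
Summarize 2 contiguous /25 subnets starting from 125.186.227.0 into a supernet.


Original prefix: /25
Number of subnets: 2 = 2^1
New prefix = 25 - 1 = 24
Supernet: 125.186.227.0/24


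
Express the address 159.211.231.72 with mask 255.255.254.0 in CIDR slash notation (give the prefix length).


Binary: 11111111.11111111.11111110.00000000
Count leading 1s
Prefix: /23


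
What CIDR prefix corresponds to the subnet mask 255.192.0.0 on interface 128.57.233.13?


Binary: 11111111.11000000.00000000.00000000
Count leading 1s
Prefix: /10


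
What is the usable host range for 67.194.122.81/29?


Network: 67.194.122.80
Broadcast: 67.194.122.87
First usable = network + 1
Last usable = broadcast - 1
Range: 67.194.122.81 to 67.194.122.86


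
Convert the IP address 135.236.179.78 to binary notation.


135 = 10000111
236 = 11101100
179 = 10110011
78 = 01001110
Binary: 10000111.11101100.10110011.01001110


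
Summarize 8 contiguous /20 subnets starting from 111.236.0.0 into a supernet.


Original prefix: /20
Number of subnets: 8 = 2^3
New prefix = 20 - 3 = 17
Supernet: 111.236.0.0/17


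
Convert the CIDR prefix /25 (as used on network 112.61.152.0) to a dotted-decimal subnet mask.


/25 means 25 network bits, 7 host bits
Binary: 11111111111111111111111110000000
Mask: 255.255.255.128


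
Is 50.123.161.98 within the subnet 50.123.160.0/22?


Subnet network: 50.123.160.0
Test IP AND mask: 50.123.160.0
Yes, 50.123.161.98 is in 50.123.160.0/22


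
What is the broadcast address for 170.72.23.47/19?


Network: 170.72.0.0/19
Host bits = 13
Set all host bits to 1:
Broadcast: 170.72.31.255


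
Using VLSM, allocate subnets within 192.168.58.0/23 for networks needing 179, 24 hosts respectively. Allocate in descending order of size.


179 hosts -> /24 (254 usable): 192.168.58.0/24
24 hosts -> /27 (30 usable): 192.168.59.0/27
Allocation: 192.168.58.0/24 (179 hosts, 254 usable); 192.168.59.0/27 (24 hosts, 30 usable)


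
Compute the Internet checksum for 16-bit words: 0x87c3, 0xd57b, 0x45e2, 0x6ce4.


Sum all words (with carry folding):
+ 0x87c3 = 0x87c3
+ 0xd57b = 0x5d3f
+ 0x45e2 = 0xa321
+ 0x6ce4 = 0x1006
One's complement: ~0x1006
Checksum = 0xeff9


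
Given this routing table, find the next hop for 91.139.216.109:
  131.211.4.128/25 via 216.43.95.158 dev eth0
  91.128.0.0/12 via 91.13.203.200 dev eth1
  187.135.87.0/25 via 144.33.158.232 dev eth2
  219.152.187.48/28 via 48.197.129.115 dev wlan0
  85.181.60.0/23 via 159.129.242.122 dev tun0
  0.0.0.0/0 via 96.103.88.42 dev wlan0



Longest prefix match for 91.139.216.109:
  /25 131.211.4.128: no
  /12 91.128.0.0: MATCH
  /25 187.135.87.0: no
  /28 219.152.187.48: no
  /23 85.181.60.0: no
  /0 0.0.0.0: MATCH
Selected: next-hop 91.13.203.200 via eth1 (matched /12)


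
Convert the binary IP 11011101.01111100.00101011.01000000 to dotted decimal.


11011101 = 221
01111100 = 124
00101011 = 43
01000000 = 64
IP: 221.124.43.64


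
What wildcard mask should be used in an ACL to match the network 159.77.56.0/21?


Subnet mask: 255.255.248.0
Wildcard = 255.255.255.255 - subnet mask
255 - 255 = 0
255 - 255 = 0
255 - 248 = 7
255 - 0 = 255
Wildcard: 0.0.7.255


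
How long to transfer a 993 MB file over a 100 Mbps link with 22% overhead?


Effective throughput = 100 * (1 - 22/100) = 78 Mbps
File size in Mb = 993 * 8 = 7944 Mb
Time = 7944 / 78
Time = 101.8462 seconds


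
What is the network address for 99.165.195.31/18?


IP:   01100011.10100101.11000011.00011111
Mask: 11111111.11111111.11000000.00000000
AND operation:
Net:  01100011.10100101.11000000.00000000
Network: 99.165.192.0/18


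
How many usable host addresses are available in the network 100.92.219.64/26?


Host bits = 32 - 26 = 6
Total addresses = 2^6 = 64
Usable = total - 2 (network and broadcast)
Usable hosts: 62


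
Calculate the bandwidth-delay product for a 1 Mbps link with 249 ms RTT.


BDP = bandwidth * RTT
= 1 Mbps * 249 ms
= 1 * 1e6 * 249 / 1000 bits
= 249000 bits
= 31125 bytes
= 30.3955 KB
BDP = 249000 bits (31125 bytes)


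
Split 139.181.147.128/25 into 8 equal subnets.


New prefix = 25 + 3 = 28
Each subnet has 16 addresses
  139.181.147.128/28
  139.181.147.144/28
  139.181.147.160/28
  139.181.147.176/28
  139.181.147.192/28
  139.181.147.208/28
  139.181.147.224/28
  139.181.147.240/28
Subnets: 139.181.147.128/28, 139.181.147.144/28, 139.181.147.160/28, 139.181.147.176/28, 139.181.147.192/28, 139.181.147.208/28, 139.181.147.224/28, 139.181.147.240/28


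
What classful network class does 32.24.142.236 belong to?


First octet: 32
Binary: 00100000
0xxxxxxx -> Class A (1-126)
Class A, default mask 255.0.0.0 (/8)


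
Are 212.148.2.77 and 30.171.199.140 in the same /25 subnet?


Mask: 255.255.255.128
212.148.2.77 AND mask = 212.148.2.0
30.171.199.140 AND mask = 30.171.199.128
No, different subnets (212.148.2.0 vs 30.171.199.128)


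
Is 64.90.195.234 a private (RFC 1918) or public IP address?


RFC 1918 private ranges:
  10.0.0.0/8 (10.0.0.0 - 10.255.255.255)
  172.16.0.0/12 (172.16.0.0 - 172.31.255.255)
  192.168.0.0/16 (192.168.0.0 - 192.168.255.255)
Public (not in any RFC 1918 range)


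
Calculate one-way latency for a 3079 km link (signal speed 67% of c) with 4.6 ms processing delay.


Speed = 0.67 * 3e5 km/s = 201000 km/s
Propagation delay = 3079 / 201000 = 0.0153 s = 15.3184 ms
Processing delay = 4.6 ms
Total one-way latency = 19.9184 ms


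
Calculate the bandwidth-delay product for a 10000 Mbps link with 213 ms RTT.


BDP = bandwidth * RTT
= 10000 Mbps * 213 ms
= 10000 * 1e6 * 213 / 1000 bits
= 2130000000 bits
= 266250000 bytes
= 260009.7656 KB
BDP = 2130000000 bits (266250000 bytes)


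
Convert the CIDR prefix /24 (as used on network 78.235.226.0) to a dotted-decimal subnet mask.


/24 means 24 network bits, 8 host bits
Binary: 11111111111111111111111100000000
Mask: 255.255.255.0


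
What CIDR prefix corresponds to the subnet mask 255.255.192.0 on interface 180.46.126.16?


Binary: 11111111.11111111.11000000.00000000
Count leading 1s
Prefix: /18


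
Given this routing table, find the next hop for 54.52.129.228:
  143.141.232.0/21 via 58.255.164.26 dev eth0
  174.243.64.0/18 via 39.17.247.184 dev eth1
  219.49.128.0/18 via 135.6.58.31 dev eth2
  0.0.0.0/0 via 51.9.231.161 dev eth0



Longest prefix match for 54.52.129.228:
  /21 143.141.232.0: no
  /18 174.243.64.0: no
  /18 219.49.128.0: no
  /0 0.0.0.0: MATCH
Selected: next-hop 51.9.231.161 via eth0 (matched /0)


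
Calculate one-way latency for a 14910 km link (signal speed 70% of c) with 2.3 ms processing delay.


Speed = 0.7 * 3e5 km/s = 210000 km/s
Propagation delay = 14910 / 210000 = 0.071 s = 71 ms
Processing delay = 2.3 ms
Total one-way latency = 73.3 ms


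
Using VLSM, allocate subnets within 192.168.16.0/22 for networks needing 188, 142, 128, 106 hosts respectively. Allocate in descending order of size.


188 hosts -> /24 (254 usable): 192.168.16.0/24
142 hosts -> /24 (254 usable): 192.168.17.0/24
128 hosts -> /24 (254 usable): 192.168.18.0/24
106 hosts -> /25 (126 usable): 192.168.19.0/25
Allocation: 192.168.16.0/24 (188 hosts, 254 usable); 192.168.17.0/24 (142 hosts, 254 usable); 192.168.18.0/24 (128 hosts, 254 usable); 192.168.19.0/25 (106 hosts, 126 usable)


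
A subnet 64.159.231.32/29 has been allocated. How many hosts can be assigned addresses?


Host bits = 32 - 29 = 3
Total addresses = 2^3 = 8
Usable = total - 2 (network and broadcast)
Usable hosts: 6


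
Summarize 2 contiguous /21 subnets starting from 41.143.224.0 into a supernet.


Original prefix: /21
Number of subnets: 2 = 2^1
New prefix = 21 - 1 = 20
Supernet: 41.143.224.0/20


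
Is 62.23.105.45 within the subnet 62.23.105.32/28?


Subnet network: 62.23.105.32
Test IP AND mask: 62.23.105.32
Yes, 62.23.105.45 is in 62.23.105.32/28


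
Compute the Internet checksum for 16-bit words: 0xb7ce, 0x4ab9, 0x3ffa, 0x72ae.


Sum all words (with carry folding):
+ 0xb7ce = 0xb7ce
+ 0x4ab9 = 0x0288
+ 0x3ffa = 0x4282
+ 0x72ae = 0xb530
One's complement: ~0xb530
Checksum = 0x4acf


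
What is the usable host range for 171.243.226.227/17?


Network: 171.243.128.0
Broadcast: 171.243.255.255
First usable = network + 1
Last usable = broadcast - 1
Range: 171.243.128.1 to 171.243.255.254


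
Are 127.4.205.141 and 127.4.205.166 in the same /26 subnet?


Mask: 255.255.255.192
127.4.205.141 AND mask = 127.4.205.128
127.4.205.166 AND mask = 127.4.205.128
Yes, same subnet (127.4.205.128)


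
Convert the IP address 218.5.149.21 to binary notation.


218 = 11011010
5 = 00000101
149 = 10010101
21 = 00010101
Binary: 11011010.00000101.10010101.00010101


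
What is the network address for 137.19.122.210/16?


IP:   10001001.00010011.01111010.11010010
Mask: 11111111.11111111.00000000.00000000
AND operation:
Net:  10001001.00010011.00000000.00000000
Network: 137.19.0.0/16


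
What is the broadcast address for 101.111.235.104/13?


Network: 101.104.0.0/13
Host bits = 19
Set all host bits to 1:
Broadcast: 101.111.255.255


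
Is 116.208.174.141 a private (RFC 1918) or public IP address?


RFC 1918 private ranges:
  10.0.0.0/8 (10.0.0.0 - 10.255.255.255)
  172.16.0.0/12 (172.16.0.0 - 172.31.255.255)
  192.168.0.0/16 (192.168.0.0 - 192.168.255.255)
Public (not in any RFC 1918 range)


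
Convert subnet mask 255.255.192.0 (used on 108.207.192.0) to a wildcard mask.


Subnet mask: 255.255.192.0
Wildcard = 255.255.255.255 - subnet mask
255 - 255 = 0
255 - 255 = 0
255 - 192 = 63
255 - 0 = 255
Wildcard: 0.0.63.255


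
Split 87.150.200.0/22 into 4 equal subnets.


New prefix = 22 + 2 = 24
Each subnet has 256 addresses
  87.150.200.0/24
  87.150.201.0/24
  87.150.202.0/24
  87.150.203.0/24
Subnets: 87.150.200.0/24, 87.150.201.0/24, 87.150.202.0/24, 87.150.203.0/24


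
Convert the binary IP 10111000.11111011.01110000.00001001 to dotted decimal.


10111000 = 184
11111011 = 251
01110000 = 112
00001001 = 9
IP: 184.251.112.9


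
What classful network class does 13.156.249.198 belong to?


First octet: 13
Binary: 00001101
0xxxxxxx -> Class A (1-126)
Class A, default mask 255.0.0.0 (/8)


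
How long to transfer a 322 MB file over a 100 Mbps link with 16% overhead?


Effective throughput = 100 * (1 - 16/100) = 84 Mbps
File size in Mb = 322 * 8 = 2576 Mb
Time = 2576 / 84
Time = 30.6667 seconds


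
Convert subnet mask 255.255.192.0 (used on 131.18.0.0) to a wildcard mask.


Subnet mask: 255.255.192.0
Wildcard = 255.255.255.255 - subnet mask
255 - 255 = 0
255 - 255 = 0
255 - 192 = 63
255 - 0 = 255
Wildcard: 0.0.63.255


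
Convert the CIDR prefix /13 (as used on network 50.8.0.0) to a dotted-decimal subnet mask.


/13 means 13 network bits, 19 host bits
Binary: 11111111111110000000000000000000
Mask: 255.248.0.0


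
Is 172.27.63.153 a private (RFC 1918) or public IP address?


RFC 1918 private ranges:
  10.0.0.0/8 (10.0.0.0 - 10.255.255.255)
  172.16.0.0/12 (172.16.0.0 - 172.31.255.255)
  192.168.0.0/16 (192.168.0.0 - 192.168.255.255)
Private (in 172.16.0.0/12)


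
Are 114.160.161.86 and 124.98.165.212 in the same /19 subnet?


Mask: 255.255.224.0
114.160.161.86 AND mask = 114.160.160.0
124.98.165.212 AND mask = 124.98.160.0
No, different subnets (114.160.160.0 vs 124.98.160.0)


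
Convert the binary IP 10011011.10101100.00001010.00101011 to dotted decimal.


10011011 = 155
10101100 = 172
00001010 = 10
00101011 = 43
IP: 155.172.10.43


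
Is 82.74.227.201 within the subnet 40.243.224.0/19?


Subnet network: 40.243.224.0
Test IP AND mask: 82.74.224.0
No, 82.74.227.201 is not in 40.243.224.0/19


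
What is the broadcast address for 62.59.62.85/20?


Network: 62.59.48.0/20
Host bits = 12
Set all host bits to 1:
Broadcast: 62.59.63.255


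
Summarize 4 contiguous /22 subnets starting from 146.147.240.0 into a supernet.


Original prefix: /22
Number of subnets: 4 = 2^2
New prefix = 22 - 2 = 20
Supernet: 146.147.240.0/20


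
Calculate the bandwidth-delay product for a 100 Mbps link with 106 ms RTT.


BDP = bandwidth * RTT
= 100 Mbps * 106 ms
= 100 * 1e6 * 106 / 1000 bits
= 10600000 bits
= 1325000 bytes
= 1293.9453 KB
BDP = 10600000 bits (1325000 bytes)


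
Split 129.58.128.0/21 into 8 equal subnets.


New prefix = 21 + 3 = 24
Each subnet has 256 addresses
  129.58.128.0/24
  129.58.129.0/24
  129.58.130.0/24
  129.58.131.0/24
  129.58.132.0/24
  129.58.133.0/24
  129.58.134.0/24
  129.58.135.0/24
Subnets: 129.58.128.0/24, 129.58.129.0/24, 129.58.130.0/24, 129.58.131.0/24, 129.58.132.0/24, 129.58.133.0/24, 129.58.134.0/24, 129.58.135.0/24


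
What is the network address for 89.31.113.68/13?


IP:   01011001.00011111.01110001.01000100
Mask: 11111111.11111000.00000000.00000000
AND operation:
Net:  01011001.00011000.00000000.00000000
Network: 89.24.0.0/13


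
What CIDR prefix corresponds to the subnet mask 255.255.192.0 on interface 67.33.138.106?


Binary: 11111111.11111111.11000000.00000000
Count leading 1s
Prefix: /18


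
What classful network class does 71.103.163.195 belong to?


First octet: 71
Binary: 01000111
0xxxxxxx -> Class A (1-126)
Class A, default mask 255.0.0.0 (/8)


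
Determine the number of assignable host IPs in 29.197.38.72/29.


Host bits = 32 - 29 = 3
Total addresses = 2^3 = 8
Usable = total - 2 (network and broadcast)
Usable hosts: 6


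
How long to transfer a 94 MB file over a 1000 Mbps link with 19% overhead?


Effective throughput = 1000 * (1 - 19/100) = 810 Mbps
File size in Mb = 94 * 8 = 752 Mb
Time = 752 / 810
Time = 0.9284 seconds


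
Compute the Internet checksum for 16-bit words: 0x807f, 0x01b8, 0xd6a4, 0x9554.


Sum all words (with carry folding):
+ 0x807f = 0x807f
+ 0x01b8 = 0x8237
+ 0xd6a4 = 0x58dc
+ 0x9554 = 0xee30
One's complement: ~0xee30
Checksum = 0x11cf


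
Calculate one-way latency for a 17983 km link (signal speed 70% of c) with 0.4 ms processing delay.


Speed = 0.7 * 3e5 km/s = 210000 km/s
Propagation delay = 17983 / 210000 = 0.0856 s = 85.6333 ms
Processing delay = 0.4 ms
Total one-way latency = 86.0333 ms


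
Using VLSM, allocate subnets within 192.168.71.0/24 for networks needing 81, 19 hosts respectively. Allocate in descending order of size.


81 hosts -> /25 (126 usable): 192.168.71.0/25
19 hosts -> /27 (30 usable): 192.168.71.128/27
Allocation: 192.168.71.0/25 (81 hosts, 126 usable); 192.168.71.128/27 (19 hosts, 30 usable)


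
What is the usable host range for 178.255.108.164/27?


Network: 178.255.108.160
Broadcast: 178.255.108.191
First usable = network + 1
Last usable = broadcast - 1
Range: 178.255.108.161 to 178.255.108.190


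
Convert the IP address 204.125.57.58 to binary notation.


204 = 11001100
125 = 01111101
57 = 00111001
58 = 00111010
Binary: 11001100.01111101.00111001.00111010


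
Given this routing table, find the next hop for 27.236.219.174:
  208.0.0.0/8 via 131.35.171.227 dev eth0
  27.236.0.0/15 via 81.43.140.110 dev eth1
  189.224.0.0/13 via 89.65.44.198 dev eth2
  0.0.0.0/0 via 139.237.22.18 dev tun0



Longest prefix match for 27.236.219.174:
  /8 208.0.0.0: no
  /15 27.236.0.0: MATCH
  /13 189.224.0.0: no
  /0 0.0.0.0: MATCH
Selected: next-hop 81.43.140.110 via eth1 (matched /15)


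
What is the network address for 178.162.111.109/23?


IP:   10110010.10100010.01101111.01101101
Mask: 11111111.11111111.11111110.00000000
AND operation:
Net:  10110010.10100010.01101110.00000000
Network: 178.162.110.0/23


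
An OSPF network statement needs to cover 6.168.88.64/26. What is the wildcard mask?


Subnet mask: 255.255.255.192
Wildcard = 255.255.255.255 - subnet mask
255 - 255 = 0
255 - 255 = 0
255 - 255 = 0
255 - 192 = 63
Wildcard: 0.0.0.63


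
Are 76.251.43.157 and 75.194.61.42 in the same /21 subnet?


Mask: 255.255.248.0
76.251.43.157 AND mask = 76.251.40.0
75.194.61.42 AND mask = 75.194.56.0
No, different subnets (76.251.40.0 vs 75.194.56.0)


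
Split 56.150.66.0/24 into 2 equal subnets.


New prefix = 24 + 1 = 25
Each subnet has 128 addresses
  56.150.66.0/25
  56.150.66.128/25
Subnets: 56.150.66.0/25, 56.150.66.128/25


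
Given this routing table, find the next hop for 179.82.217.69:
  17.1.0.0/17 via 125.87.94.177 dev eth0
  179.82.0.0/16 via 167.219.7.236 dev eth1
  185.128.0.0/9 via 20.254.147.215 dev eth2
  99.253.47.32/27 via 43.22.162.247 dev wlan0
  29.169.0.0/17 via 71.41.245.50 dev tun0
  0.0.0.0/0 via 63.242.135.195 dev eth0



Longest prefix match for 179.82.217.69:
  /17 17.1.0.0: no
  /16 179.82.0.0: MATCH
  /9 185.128.0.0: no
  /27 99.253.47.32: no
  /17 29.169.0.0: no
  /0 0.0.0.0: MATCH
Selected: next-hop 167.219.7.236 via eth1 (matched /16)


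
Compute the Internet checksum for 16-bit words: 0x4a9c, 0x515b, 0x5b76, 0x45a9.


Sum all words (with carry folding):
+ 0x4a9c = 0x4a9c
+ 0x515b = 0x9bf7
+ 0x5b76 = 0xf76d
+ 0x45a9 = 0x3d17
One's complement: ~0x3d17
Checksum = 0xc2e8
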